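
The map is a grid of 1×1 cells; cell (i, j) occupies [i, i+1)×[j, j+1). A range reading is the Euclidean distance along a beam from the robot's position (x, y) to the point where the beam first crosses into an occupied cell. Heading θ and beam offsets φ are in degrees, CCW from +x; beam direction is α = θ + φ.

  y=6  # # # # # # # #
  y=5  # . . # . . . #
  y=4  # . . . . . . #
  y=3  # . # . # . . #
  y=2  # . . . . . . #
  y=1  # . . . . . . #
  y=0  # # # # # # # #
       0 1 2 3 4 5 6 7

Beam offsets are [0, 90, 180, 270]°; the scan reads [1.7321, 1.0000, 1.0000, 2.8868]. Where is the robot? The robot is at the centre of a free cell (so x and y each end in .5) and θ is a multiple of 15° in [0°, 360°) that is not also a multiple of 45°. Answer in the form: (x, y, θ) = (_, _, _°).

(x, y, θ) = (3.5, 2.5, 300°)

Candidates: 27 free-cell centres × 16 headings = 432 poses. Raycast each; keep the one whose scan matches to 4 dp.
  (6.5, 1.5, 30°): beam 1 = 0.5774 ≠ 1.7321 ✗
  (4.5, 1.5, 120°): beam 1 = 5.1962 ≠ 1.7321 ✗
  (3.5, 3.5, 120°): beam 1 = 2.8868 ≠ 1.7321 ✗
  …
  (3.5, 2.5, 300°): r_1=1.7321, r_2=1.0000, r_3=1.0000, r_4=2.8868 — all match ✓
No second candidate reproduces the full scan.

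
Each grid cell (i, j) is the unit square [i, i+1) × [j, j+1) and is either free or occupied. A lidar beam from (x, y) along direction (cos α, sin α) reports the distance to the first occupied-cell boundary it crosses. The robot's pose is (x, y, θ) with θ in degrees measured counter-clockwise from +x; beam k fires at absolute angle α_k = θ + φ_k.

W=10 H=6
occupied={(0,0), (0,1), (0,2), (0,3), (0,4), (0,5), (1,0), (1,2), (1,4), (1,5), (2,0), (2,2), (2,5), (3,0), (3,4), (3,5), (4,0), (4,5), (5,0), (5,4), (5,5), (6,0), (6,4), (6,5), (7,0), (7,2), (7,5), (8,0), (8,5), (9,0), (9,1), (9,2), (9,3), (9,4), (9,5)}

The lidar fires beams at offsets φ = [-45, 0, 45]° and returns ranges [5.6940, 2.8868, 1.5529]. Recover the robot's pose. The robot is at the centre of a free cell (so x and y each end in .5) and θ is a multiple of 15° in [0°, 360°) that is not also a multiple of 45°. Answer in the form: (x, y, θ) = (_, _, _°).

The pose lattice has 25·16 = 400 candidates. Test each by forward raycasting.
  (8.5, 3.5, 195°): beam 1 = 1.7321 ≠ 5.6940 ✗
  (7.5, 3.5, 330°): beam 1 = 0.5176 ≠ 5.6940 ✗
  (1.5, 1.5, 75°): beam 1 = 1.0000 ≠ 5.6940 ✗
  (8.5, 2.5, 330°): beam 1 = 1.5529 ≠ 5.6940 ✗
  …
  (3.5, 2.5, 60°): r_1=5.6940, r_2=2.8868, r_3=1.5529 — all match ✓
Only this pose fits every beam.

(x, y, θ) = (3.5, 2.5, 60°)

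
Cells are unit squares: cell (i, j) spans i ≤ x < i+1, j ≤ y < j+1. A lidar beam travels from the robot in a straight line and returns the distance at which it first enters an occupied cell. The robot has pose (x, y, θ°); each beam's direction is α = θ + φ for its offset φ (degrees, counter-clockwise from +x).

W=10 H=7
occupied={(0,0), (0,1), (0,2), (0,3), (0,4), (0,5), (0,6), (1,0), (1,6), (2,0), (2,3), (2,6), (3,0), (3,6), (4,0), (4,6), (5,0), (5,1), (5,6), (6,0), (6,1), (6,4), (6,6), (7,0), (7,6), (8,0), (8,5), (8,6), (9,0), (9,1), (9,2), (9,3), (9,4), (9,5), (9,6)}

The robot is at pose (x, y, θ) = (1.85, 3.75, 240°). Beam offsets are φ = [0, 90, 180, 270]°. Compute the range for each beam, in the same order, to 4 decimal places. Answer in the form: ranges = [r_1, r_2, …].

beam 1: φ=0°, α=240°
  dir = (cos 240°, sin 240°) = (-0.5000, -0.8660); from cell (1,3)
  next x-line at t=1.7000, next y-line at t=0.8660; Δt_x=2.0000, Δt_y=1.1547
    y: enter (1,2) at t=0.8660
    x: enter (0,2) at t=1.7000 ← occupied
  → r_1 = 1.7000
beam 2: φ=90°, α=330°
  dir = (cos 330°, sin 330°) = (0.8660, -0.5000); from cell (1,3)
  next x-line at t=0.1732, next y-line at t=1.5000; Δt_x=1.1547, Δt_y=2.0000
    x: enter (2,3) at t=0.1732 ← occupied
  → r_2 = 0.1732
beam 3: φ=180°, α=60°
  dir = (cos 60°, sin 60°) = (0.5000, 0.8660); from cell (1,3)
  next x-line at t=0.3000, next y-line at t=0.2887; Δt_x=2.0000, Δt_y=1.1547
    y: enter (1,4) at t=0.2887
    x: enter (2,4) at t=0.3000
    y: enter (2,5) at t=1.4434
    x: enter (3,5) at t=2.3000
    y: enter (3,6) at t=2.5981 ← occupied
  → r_3 = 2.5981
beam 4: φ=270°, α=150°
  dir = (cos 150°, sin 150°) = (-0.8660, 0.5000); from cell (1,3)
  next x-line at t=0.9815, next y-line at t=0.5000; Δt_x=1.1547, Δt_y=2.0000
    y: enter (1,4) at t=0.5000
    x: enter (0,4) at t=0.9815 ← occupied
  → r_4 = 0.9815

ranges = [1.7000, 0.1732, 2.5981, 0.9815]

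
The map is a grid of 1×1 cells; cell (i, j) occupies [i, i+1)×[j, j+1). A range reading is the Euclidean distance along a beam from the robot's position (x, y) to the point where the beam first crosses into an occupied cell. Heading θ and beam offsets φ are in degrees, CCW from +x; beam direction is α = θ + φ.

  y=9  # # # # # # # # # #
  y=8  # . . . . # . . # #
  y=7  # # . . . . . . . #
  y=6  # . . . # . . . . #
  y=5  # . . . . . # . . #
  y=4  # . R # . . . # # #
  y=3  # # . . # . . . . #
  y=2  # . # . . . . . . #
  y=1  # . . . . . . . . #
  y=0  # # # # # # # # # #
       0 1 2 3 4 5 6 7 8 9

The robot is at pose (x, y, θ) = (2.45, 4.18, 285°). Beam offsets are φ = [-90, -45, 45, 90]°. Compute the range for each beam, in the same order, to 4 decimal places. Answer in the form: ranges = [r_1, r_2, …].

ranges = [0.6955, 0.9000, 1.7898, 0.5694]

beam 1: φ=-90°, α=195°
  direction (-0.9659, -0.2588); cell (2,4); t to first gridline: x 0.4659, y 0.6955 (then +1.0353 / +3.8637)
    (1,4) via x @ 0.4659
    (1,3) via y @ 0.6955  # hit
  → r_1 = 0.6955
beam 2: φ=-45°, α=240°
  direction (-0.5000, -0.8660); cell (2,4); t to first gridline: x 0.9000, y 0.2078 (then +2.0000 / +1.1547)
    (2,3) via y @ 0.2078
    (1,3) via x @ 0.9000  # hit
  → r_2 = 0.9000
beam 3: φ=45°, α=330°
  direction (0.8660, -0.5000); cell (2,4); t to first gridline: x 0.6351, y 0.3600 (then +1.1547 / +2.0000)
    (2,3) via y @ 0.3600
    (3,3) via x @ 0.6351
    (4,3) via x @ 1.7898  # hit
  → r_3 = 1.7898
beam 4: φ=90°, α=15°
  direction (0.9659, 0.2588); cell (2,4); t to first gridline: x 0.5694, y 3.1682 (then +1.0353 / +3.8637)
    (3,4) via x @ 0.5694  # hit
  → r_4 = 0.5694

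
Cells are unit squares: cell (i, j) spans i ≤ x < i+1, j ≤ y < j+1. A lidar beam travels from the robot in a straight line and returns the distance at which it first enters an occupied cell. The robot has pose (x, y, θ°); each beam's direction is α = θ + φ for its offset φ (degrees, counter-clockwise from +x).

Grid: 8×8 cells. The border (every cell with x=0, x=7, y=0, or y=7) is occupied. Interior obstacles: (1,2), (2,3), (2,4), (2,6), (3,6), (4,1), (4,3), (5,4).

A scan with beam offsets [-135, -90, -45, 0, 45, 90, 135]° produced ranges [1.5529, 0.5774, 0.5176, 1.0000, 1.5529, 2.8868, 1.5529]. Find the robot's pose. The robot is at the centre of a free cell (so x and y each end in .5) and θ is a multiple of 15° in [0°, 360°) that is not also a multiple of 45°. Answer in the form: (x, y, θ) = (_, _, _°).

Enumerate (i+0.5, j+0.5, θ) over the 28 free cells and 16 admissible headings. For each, cast all 7 beams and compare to the given ranges.
  (6.5, 5.5, 150°): beam 1 = 0.5176 ≠ 1.5529 ✗
  (4.5, 6.5, 150°): beam 1 = 1.9319 ≠ 1.5529 ✗
  (3.5, 4.5, 105°): beam 1 = 1.0000 ≠ 1.5529 ✗
  …
  (5.5, 6.5, 150°): r_1=1.5529, r_2=0.5774, r_3=0.5176, r_4=1.0000, r_5=1.5529, r_6=2.8868, r_7=1.5529 — all match ✓
Unique over the lattice → pose = (5.5, 6.5, 150°).

(x, y, θ) = (5.5, 6.5, 150°)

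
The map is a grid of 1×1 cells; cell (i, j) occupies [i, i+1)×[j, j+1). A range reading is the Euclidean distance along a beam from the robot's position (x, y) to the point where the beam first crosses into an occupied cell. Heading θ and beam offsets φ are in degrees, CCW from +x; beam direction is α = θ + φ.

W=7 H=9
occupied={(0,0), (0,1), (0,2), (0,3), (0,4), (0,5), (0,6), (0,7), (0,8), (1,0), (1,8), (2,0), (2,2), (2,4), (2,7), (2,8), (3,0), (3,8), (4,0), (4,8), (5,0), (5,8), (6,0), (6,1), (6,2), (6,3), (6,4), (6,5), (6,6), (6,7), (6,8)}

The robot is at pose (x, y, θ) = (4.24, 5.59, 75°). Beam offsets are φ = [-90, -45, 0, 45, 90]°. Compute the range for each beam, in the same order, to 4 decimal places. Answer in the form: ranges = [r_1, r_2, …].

ranges = [1.8221, 2.0323, 2.4950, 2.4800, 3.3543]

beam 1: φ=-90°, α=345°
  direction (0.9659, -0.2588); cell (4,5); t to first gridline: x 0.7868, y 2.2796 (then +1.0353 / +3.8637)
    (5,5) via x @ 0.7868
    (6,5) via x @ 1.8221  # hit
  → r_1 = 1.8221
beam 2: φ=-45°, α=30°
  direction (0.8660, 0.5000); cell (4,5); t to first gridline: x 0.8776, y 0.8200 (then +1.1547 / +2.0000)
    (4,6) via y @ 0.8200
    (5,6) via x @ 0.8776
    (6,6) via x @ 2.0323  # hit
  → r_2 = 2.0323
beam 3: φ=0°, α=75°
  direction (0.2588, 0.9659); cell (4,5); t to first gridline: x 2.9364, y 0.4245 (then +3.8637 / +1.0353)
    (4,6) via y @ 0.4245
    (4,7) via y @ 1.4597
    (4,8) via y @ 2.4950  # hit
  → r_3 = 2.4950
beam 4: φ=45°, α=120°
  direction (-0.5000, 0.8660); cell (4,5); t to first gridline: x 0.4800, y 0.4734 (then +2.0000 / +1.1547)
    (4,6) via y @ 0.4734
    (3,6) via x @ 0.4800
    (3,7) via y @ 1.6281
    (2,7) via x @ 2.4800  # hit
  → r_4 = 2.4800
beam 5: φ=90°, α=165°
  direction (-0.9659, 0.2588); cell (4,5); t to first gridline: x 0.2485, y 1.5841 (then +1.0353 / +3.8637)
    (3,5) via x @ 0.2485
    (2,5) via x @ 1.2837
    (2,6) via y @ 1.5841
    (1,6) via x @ 2.3190
    (0,6) via x @ 3.3543  # hit
  → r_5 = 3.3543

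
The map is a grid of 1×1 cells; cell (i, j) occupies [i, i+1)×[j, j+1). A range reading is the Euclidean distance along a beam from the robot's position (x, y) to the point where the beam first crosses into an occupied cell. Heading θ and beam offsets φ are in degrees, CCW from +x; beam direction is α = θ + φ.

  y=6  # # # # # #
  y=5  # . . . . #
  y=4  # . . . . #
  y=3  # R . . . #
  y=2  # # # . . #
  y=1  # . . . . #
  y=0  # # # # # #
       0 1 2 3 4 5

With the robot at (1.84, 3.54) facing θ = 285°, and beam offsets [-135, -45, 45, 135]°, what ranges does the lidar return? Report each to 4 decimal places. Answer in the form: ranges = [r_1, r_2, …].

beam 1: φ=-135°, α=150°
  direction (-0.8660, 0.5000); cell (1,3); t to first gridline: x 0.9699, y 0.9200 (then +1.1547 / +2.0000)
    (1,4) via y @ 0.9200
    (0,4) via x @ 0.9699  # hit
  → r_1 = 0.9699
beam 2: φ=-45°, α=240°
  direction (-0.5000, -0.8660); cell (1,3); t to first gridline: x 1.6800, y 0.6235 (then +2.0000 / +1.1547)
    (1,2) via y @ 0.6235  # hit
  → r_2 = 0.6235
beam 3: φ=45°, α=330°
  direction (0.8660, -0.5000); cell (1,3); t to first gridline: x 0.1848, y 1.0800 (then +1.1547 / +2.0000)
    (2,3) via x @ 0.1848
    (2,2) via y @ 1.0800  # hit
  → r_3 = 1.0800
beam 4: φ=135°, α=60°
  direction (0.5000, 0.8660); cell (1,3); t to first gridline: x 0.3200, y 0.5312 (then +2.0000 / +1.1547)
    (2,3) via x @ 0.3200
    (2,4) via y @ 0.5312
    (2,5) via y @ 1.6859
    (3,5) via x @ 2.3200
    (3,6) via y @ 2.8406  # hit
  → r_4 = 2.8406

ranges = [0.9699, 0.6235, 1.0800, 2.8406]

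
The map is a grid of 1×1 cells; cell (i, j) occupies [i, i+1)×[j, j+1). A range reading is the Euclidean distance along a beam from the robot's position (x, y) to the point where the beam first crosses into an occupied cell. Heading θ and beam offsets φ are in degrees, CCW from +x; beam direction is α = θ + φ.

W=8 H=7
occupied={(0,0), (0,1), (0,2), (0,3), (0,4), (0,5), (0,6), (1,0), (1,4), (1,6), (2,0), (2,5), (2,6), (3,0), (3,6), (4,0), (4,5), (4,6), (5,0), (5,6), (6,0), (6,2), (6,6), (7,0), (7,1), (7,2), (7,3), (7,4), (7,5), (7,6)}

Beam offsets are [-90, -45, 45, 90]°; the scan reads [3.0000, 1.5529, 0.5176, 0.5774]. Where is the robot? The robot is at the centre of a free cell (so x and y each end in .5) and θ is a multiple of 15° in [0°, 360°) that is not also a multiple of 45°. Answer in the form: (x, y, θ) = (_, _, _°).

Enumerate (i+0.5, j+0.5, θ) over the 26 free cells and 16 admissible headings. For each, cast all 4 beams and compare to the given ranges.
  (3.5, 1.5, 120°): beam 1 = 2.8868 ≠ 3.0000 ✗
  (6.5, 4.5, 150°): beam 1 = 1.0000 ≠ 3.0000 ✗
  (2.5, 2.5, 345°): beam 1 = 1.5529 ≠ 3.0000 ✗
  (6.5, 4.5, 255°): beam 1 = 1.9319 ≠ 3.0000 ✗
  …
  (5.5, 2.5, 300°): r_1=3.0000, r_2=1.5529, r_3=0.5176, r_4=0.5774 — all match ✓
No second candidate reproduces the full scan.

(x, y, θ) = (5.5, 2.5, 300°)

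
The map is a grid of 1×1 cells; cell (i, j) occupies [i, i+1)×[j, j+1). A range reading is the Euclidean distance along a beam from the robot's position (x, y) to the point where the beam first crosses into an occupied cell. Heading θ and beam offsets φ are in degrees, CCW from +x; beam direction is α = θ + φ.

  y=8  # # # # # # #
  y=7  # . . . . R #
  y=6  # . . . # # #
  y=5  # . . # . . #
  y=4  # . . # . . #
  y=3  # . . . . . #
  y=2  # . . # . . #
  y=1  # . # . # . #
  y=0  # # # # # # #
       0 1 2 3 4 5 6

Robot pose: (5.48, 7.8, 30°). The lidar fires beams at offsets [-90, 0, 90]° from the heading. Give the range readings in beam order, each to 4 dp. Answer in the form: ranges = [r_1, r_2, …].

ranges = [0.9238, 0.4000, 0.2309]

beam 1: φ=-90°, α=300°
  direction (0.5000, -0.8660); cell (5,7); t to first gridline: x 1.0400, y 0.9238 (then +2.0000 / +1.1547)
    (5,6) via y @ 0.9238  # hit
  → r_1 = 0.9238
beam 2: φ=0°, α=30°
  direction (0.8660, 0.5000); cell (5,7); t to first gridline: x 0.6004, y 0.4000 (then +1.1547 / +2.0000)
    (5,8) via y @ 0.4000  # hit
  → r_2 = 0.4000
beam 3: φ=90°, α=120°
  direction (-0.5000, 0.8660); cell (5,7); t to first gridline: x 0.9600, y 0.2309 (then +2.0000 / +1.1547)
    (5,8) via y @ 0.2309  # hit
  → r_3 = 0.2309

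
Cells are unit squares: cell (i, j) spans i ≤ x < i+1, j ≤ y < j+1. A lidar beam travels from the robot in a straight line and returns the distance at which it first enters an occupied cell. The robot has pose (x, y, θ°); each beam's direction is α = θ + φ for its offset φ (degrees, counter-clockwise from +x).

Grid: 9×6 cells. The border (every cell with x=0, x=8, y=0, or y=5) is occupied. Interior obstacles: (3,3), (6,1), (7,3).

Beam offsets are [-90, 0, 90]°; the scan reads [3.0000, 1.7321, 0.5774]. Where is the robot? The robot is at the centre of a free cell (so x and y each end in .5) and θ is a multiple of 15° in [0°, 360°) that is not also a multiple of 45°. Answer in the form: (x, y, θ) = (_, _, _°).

Enumerate (i+0.5, j+0.5, θ) over the 25 free cells and 16 admissible headings. For each, cast all 3 beams and compare to the given ranges.
  (4.5, 4.5, 15°): beam 1 = 3.6235 ≠ 3.0000 ✗
  (3.5, 2.5, 210°): beam 1 = 0.5774 ≠ 3.0000 ✗
  (2.5, 4.5, 330°): beam 2 = 1.0000 ≠ 1.7321 ✗
  …
  (4.5, 3.5, 120°): r_1=3.0000, r_2=1.7321, r_3=0.5774 — all match ✓
Only this pose fits every beam.

(x, y, θ) = (4.5, 3.5, 120°)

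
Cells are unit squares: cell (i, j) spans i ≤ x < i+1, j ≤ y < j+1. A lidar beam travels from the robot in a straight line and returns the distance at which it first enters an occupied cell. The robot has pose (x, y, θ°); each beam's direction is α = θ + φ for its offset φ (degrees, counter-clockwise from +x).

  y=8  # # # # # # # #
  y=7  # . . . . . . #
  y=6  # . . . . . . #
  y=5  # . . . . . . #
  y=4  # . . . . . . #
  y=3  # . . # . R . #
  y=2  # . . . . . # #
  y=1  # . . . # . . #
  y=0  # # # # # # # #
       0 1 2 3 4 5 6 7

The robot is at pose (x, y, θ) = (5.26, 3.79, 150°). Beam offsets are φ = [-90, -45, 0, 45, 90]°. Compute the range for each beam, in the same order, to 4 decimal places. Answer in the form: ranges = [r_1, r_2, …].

beam 1: φ=-90°, α=60°
  cosα=0.5000 sinα=0.8660 | (5,3) | tMaxX 1.4800 tMaxY 0.2425 | tΔX 2.0000 tΔY 1.1547
    t=0.2425 [y] (5,4)
    t=1.3972 [y] (5,5)
    t=1.4800 [x] (6,5)
    t=2.5519 [y] (6,6)
    t=3.4800 [x] (7,6) — stop
  → r_1 = 3.4800
beam 2: φ=-45°, α=105°
  cosα=-0.2588 sinα=0.9659 | (5,3) | tMaxX 1.0046 tMaxY 0.2174 | tΔX 3.8637 tΔY 1.0353
    t=0.2174 [y] (5,4)
    t=1.0046 [x] (4,4)
    t=1.2527 [y] (4,5)
    t=2.2880 [y] (4,6)
    t=3.3232 [y] (4,7)
    t=4.3585 [y] (4,8) — stop
  → r_2 = 4.3585
beam 3: φ=0°, α=150°
  cosα=-0.8660 sinα=0.5000 | (5,3) | tMaxX 0.3002 tMaxY 0.4200 | tΔX 1.1547 tΔY 2.0000
    t=0.3002 [x] (4,3)
    t=0.4200 [y] (4,4)
    t=1.4549 [x] (3,4)
    t=2.4200 [y] (3,5)
    t=2.6096 [x] (2,5)
    t=3.7643 [x] (1,5)
    t=4.4200 [y] (1,6)
    t=4.9190 [x] (0,6) — stop
  → r_3 = 4.9190
beam 4: φ=45°, α=195°
  cosα=-0.9659 sinα=-0.2588 | (5,3) | tMaxX 0.2692 tMaxY 3.0523 | tΔX 1.0353 tΔY 3.8637
    t=0.2692 [x] (4,3)
    t=1.3044 [x] (3,3) — stop
  → r_4 = 1.3044
beam 5: φ=90°, α=240°
  cosα=-0.5000 sinα=-0.8660 | (5,3) | tMaxX 0.5200 tMaxY 0.9122 | tΔX 2.0000 tΔY 1.1547
    t=0.5200 [x] (4,3)
    t=0.9122 [y] (4,2)
    t=2.0669 [y] (4,1) — stop
  → r_5 = 2.0669

ranges = [3.4800, 4.3585, 4.9190, 1.3044, 2.0669]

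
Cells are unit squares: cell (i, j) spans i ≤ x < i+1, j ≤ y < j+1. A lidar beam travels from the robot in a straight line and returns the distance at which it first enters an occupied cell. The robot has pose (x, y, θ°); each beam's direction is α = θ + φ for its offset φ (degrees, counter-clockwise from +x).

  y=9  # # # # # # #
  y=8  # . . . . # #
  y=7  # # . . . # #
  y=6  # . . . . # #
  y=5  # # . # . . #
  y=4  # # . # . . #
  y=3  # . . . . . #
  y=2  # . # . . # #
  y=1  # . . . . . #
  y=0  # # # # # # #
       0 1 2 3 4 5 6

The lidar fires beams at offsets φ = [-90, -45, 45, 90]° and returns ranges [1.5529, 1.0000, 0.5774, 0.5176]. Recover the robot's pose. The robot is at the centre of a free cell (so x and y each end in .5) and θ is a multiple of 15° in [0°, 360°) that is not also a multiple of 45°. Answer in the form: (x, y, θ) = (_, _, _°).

(x, y, θ) = (4.5, 5.5, 105°)

Enumerate (i+0.5, j+0.5, θ) over the 30 free cells and 16 admissible headings. For each, cast all 4 beams and compare to the given ranges.
  (2.5, 1.5, 105°): beam 1 = 2.5882 ≠ 1.5529 ✗
  (3.5, 6.5, 105°): beam 2 = 2.8868 ≠ 1.0000 ✗
  (2.5, 6.5, 255°): beam 3 = 1.0000 ≠ 0.5774 ✗
  (5.5, 1.5, 105°): beam 1 = 0.5176 ≠ 1.5529 ✗
  …
  (4.5, 5.5, 105°): r_1=1.5529, r_2=1.0000, r_3=0.5774, r_4=0.5176 — all match ✓
Only this pose fits every beam.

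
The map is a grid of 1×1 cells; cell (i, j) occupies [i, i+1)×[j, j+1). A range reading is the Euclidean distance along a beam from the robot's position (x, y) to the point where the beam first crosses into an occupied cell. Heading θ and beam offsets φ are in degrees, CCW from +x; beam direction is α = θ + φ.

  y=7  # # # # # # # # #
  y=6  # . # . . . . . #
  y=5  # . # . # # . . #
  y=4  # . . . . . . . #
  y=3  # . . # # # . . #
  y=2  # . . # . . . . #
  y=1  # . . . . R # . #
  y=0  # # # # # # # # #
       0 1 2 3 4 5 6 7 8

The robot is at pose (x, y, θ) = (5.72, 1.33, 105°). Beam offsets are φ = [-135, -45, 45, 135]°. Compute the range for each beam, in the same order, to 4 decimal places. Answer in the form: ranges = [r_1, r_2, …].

beam 1: φ=-135°, α=330°
  direction (0.8660, -0.5000); cell (5,1); t to first gridline: x 0.3233, y 0.6600 (then +1.1547 / +2.0000)
    (6,1) via x @ 0.3233  # hit
  → r_1 = 0.3233
beam 2: φ=-45°, α=60°
  direction (0.5000, 0.8660); cell (5,1); t to first gridline: x 0.5600, y 0.7736 (then +2.0000 / +1.1547)
    (6,1) via x @ 0.5600  # hit
  → r_2 = 0.5600
beam 3: φ=45°, α=150°
  direction (-0.8660, 0.5000); cell (5,1); t to first gridline: x 0.8314, y 1.3400 (then +1.1547 / +2.0000)
    (4,1) via x @ 0.8314
    (4,2) via y @ 1.3400
    (3,2) via x @ 1.9861  # hit
  → r_3 = 1.9861
beam 4: φ=135°, α=240°
  direction (-0.5000, -0.8660); cell (5,1); t to first gridline: x 1.4400, y 0.3811 (then +2.0000 / +1.1547)
    (5,0) via y @ 0.3811  # hit
  → r_4 = 0.3811

ranges = [0.3233, 0.5600, 1.9861, 0.3811]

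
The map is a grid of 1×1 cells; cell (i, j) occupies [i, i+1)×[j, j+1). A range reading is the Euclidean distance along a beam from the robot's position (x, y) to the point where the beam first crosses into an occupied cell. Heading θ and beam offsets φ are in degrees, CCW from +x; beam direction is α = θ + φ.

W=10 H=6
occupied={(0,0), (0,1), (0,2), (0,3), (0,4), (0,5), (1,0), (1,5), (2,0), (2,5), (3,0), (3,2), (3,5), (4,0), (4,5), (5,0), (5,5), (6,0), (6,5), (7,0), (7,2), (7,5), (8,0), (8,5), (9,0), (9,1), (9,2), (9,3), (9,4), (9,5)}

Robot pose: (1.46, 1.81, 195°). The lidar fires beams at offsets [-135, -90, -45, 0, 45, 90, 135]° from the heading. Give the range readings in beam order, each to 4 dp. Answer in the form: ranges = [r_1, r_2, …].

ranges = [3.6835, 1.7773, 0.5312, 0.4762, 0.9200, 0.8386, 1.6200]

beam 1: φ=-135°, α=60°
  d=(0.5000,0.8660)  start (1,1)  tX=1.0800 tY=0.2194  stride 1/|dx|=2.0000 1/|dy|=1.1547
    cross y-line → (1,2), t=0.2194
    cross x-line → (2,2), t=1.0800
    cross y-line → (2,3), t=1.3741
    cross y-line → (2,4), t=2.5288
    cross x-line → (3,4), t=3.0800
    cross y-line → (3,5), t=3.6835 (wall)
  → r_1 = 3.6835
beam 2: φ=-90°, α=105°
  d=(-0.2588,0.9659)  start (1,1)  tX=1.7773 tY=0.1967  stride 1/|dx|=3.8637 1/|dy|=1.0353
    cross y-line → (1,2), t=0.1967
    cross y-line → (1,3), t=1.2320
    cross x-line → (0,3), t=1.7773 (wall)
  → r_2 = 1.7773
beam 3: φ=-45°, α=150°
  d=(-0.8660,0.5000)  start (1,1)  tX=0.5312 tY=0.3800  stride 1/|dx|=1.1547 1/|dy|=2.0000
    cross y-line → (1,2), t=0.3800
    cross x-line → (0,2), t=0.5312 (wall)
  → r_3 = 0.5312
beam 4: φ=0°, α=195°
  d=(-0.9659,-0.2588)  start (1,1)  tX=0.4762 tY=3.1296  stride 1/|dx|=1.0353 1/|dy|=3.8637
    cross x-line → (0,1), t=0.4762 (wall)
  → r_4 = 0.4762
beam 5: φ=45°, α=240°
  d=(-0.5000,-0.8660)  start (1,1)  tX=0.9200 tY=0.9353  stride 1/|dx|=2.0000 1/|dy|=1.1547
    cross x-line → (0,1), t=0.9200 (wall)
  → r_5 = 0.9200
beam 6: φ=90°, α=285°
  d=(0.2588,-0.9659)  start (1,1)  tX=2.0864 tY=0.8386  stride 1/|dx|=3.8637 1/|dy|=1.0353
    cross y-line → (1,0), t=0.8386 (wall)
  → r_6 = 0.8386
beam 7: φ=135°, α=330°
  d=(0.8660,-0.5000)  start (1,1)  tX=0.6235 tY=1.6200  stride 1/|dx|=1.1547 1/|dy|=2.0000
    cross x-line → (2,1), t=0.6235
    cross y-line → (2,0), t=1.6200 (wall)
  → r_7 = 1.6200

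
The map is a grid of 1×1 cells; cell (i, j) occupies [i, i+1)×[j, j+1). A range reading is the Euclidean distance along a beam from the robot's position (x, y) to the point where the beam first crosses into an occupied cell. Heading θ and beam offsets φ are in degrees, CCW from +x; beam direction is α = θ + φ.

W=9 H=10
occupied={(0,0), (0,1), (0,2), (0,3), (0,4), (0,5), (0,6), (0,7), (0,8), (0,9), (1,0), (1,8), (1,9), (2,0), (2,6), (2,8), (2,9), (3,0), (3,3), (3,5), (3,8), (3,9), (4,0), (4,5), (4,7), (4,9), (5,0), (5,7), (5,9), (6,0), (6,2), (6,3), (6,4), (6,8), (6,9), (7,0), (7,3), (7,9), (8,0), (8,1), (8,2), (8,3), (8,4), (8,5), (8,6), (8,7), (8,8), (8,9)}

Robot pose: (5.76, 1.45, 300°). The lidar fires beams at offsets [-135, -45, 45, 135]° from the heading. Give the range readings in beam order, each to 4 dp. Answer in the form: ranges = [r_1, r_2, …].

beam 1: φ=-135°, α=165°
  cosα=-0.9659 sinα=0.2588 | (5,1) | tMaxX 0.7868 tMaxY 2.1250 | tΔX 1.0353 tΔY 3.8637
    t=0.7868 [x] (4,1)
    t=1.8221 [x] (3,1)
    t=2.1250 [y] (3,2)
    t=2.8574 [x] (2,2)
    t=3.8926 [x] (1,2)
    t=4.9279 [x] (0,2) — stop
  → r_1 = 4.9279
beam 2: φ=-45°, α=255°
  cosα=-0.2588 sinα=-0.9659 | (5,1) | tMaxX 2.9364 tMaxY 0.4659 | tΔX 3.8637 tΔY 1.0353
    t=0.4659 [y] (5,0) — stop
  → r_2 = 0.4659
beam 3: φ=45°, α=345°
  cosα=0.9659 sinα=-0.2588 | (5,1) | tMaxX 0.2485 tMaxY 1.7387 | tΔX 1.0353 tΔY 3.8637
    t=0.2485 [x] (6,1)
    t=1.2837 [x] (7,1)
    t=1.7387 [y] (7,0) — stop
  → r_3 = 1.7387
beam 4: φ=135°, α=75°
  cosα=0.2588 sinα=0.9659 | (5,1) | tMaxX 0.9273 tMaxY 0.5694 | tΔX 3.8637 tΔY 1.0353
    t=0.5694 [y] (5,2)
    t=0.9273 [x] (6,2) — stop
  → r_4 = 0.9273

ranges = [4.9279, 0.4659, 1.7387, 0.9273]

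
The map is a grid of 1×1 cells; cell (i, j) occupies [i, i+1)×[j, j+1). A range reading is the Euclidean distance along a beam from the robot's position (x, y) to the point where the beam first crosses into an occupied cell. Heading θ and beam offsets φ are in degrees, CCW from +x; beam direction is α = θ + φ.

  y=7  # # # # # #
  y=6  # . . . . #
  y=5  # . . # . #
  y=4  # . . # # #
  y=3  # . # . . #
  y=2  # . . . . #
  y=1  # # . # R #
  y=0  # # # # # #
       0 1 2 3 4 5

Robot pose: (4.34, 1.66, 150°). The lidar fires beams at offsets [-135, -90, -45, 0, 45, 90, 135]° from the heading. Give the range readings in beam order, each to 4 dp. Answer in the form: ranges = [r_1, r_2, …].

beam 1: φ=-135°, α=15°
  cosα=0.9659 sinα=0.2588 | (4,1) | tMaxX 0.6833 tMaxY 1.3137 | tΔX 1.0353 tΔY 3.8637
    t=0.6833 [x] (5,1) — stop
  → r_1 = 0.6833
beam 2: φ=-90°, α=60°
  cosα=0.5000 sinα=0.8660 | (4,1) | tMaxX 1.3200 tMaxY 0.3926 | tΔX 2.0000 tΔY 1.1547
    t=0.3926 [y] (4,2)
    t=1.3200 [x] (5,2) — stop
  → r_2 = 1.3200
beam 3: φ=-45°, α=105°
  cosα=-0.2588 sinα=0.9659 | (4,1) | tMaxX 1.3137 tMaxY 0.3520 | tΔX 3.8637 tΔY 1.0353
    t=0.3520 [y] (4,2)
    t=1.3137 [x] (3,2)
    t=1.3873 [y] (3,3)
    t=2.4225 [y] (3,4) — stop
  → r_3 = 2.4225
beam 4: φ=0°, α=150°
  cosα=-0.8660 sinα=0.5000 | (4,1) | tMaxX 0.3926 tMaxY 0.6800 | tΔX 1.1547 tΔY 2.0000
    t=0.3926 [x] (3,1) — stop
  → r_4 = 0.3926
beam 5: φ=45°, α=195°
  cosα=-0.9659 sinα=-0.2588 | (4,1) | tMaxX 0.3520 tMaxY 2.5500 | tΔX 1.0353 tΔY 3.8637
    t=0.3520 [x] (3,1) — stop
  → r_5 = 0.3520
beam 6: φ=90°, α=240°
  cosα=-0.5000 sinα=-0.8660 | (4,1) | tMaxX 0.6800 tMaxY 0.7621 | tΔX 2.0000 tΔY 1.1547
    t=0.6800 [x] (3,1) — stop
  → r_6 = 0.6800
beam 7: φ=135°, α=285°
  cosα=0.2588 sinα=-0.9659 | (4,1) | tMaxX 2.5500 tMaxY 0.6833 | tΔX 3.8637 tΔY 1.0353
    t=0.6833 [y] (4,0) — stop
  → r_7 = 0.6833

ranges = [0.6833, 1.3200, 2.4225, 0.3926, 0.3520, 0.6800, 0.6833]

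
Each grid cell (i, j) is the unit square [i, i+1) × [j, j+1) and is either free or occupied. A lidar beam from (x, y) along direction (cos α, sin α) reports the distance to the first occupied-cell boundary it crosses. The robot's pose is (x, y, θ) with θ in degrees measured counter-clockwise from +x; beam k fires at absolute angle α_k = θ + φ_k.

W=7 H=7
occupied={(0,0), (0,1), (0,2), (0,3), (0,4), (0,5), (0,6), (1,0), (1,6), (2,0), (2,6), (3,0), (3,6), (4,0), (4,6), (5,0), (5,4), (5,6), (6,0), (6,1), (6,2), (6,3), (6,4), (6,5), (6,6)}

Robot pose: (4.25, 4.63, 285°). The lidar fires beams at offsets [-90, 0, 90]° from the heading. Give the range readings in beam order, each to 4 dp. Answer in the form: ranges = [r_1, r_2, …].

beam 1: φ=-90°, α=195°
  direction (-0.9659, -0.2588); cell (4,4); t to first gridline: x 0.2588, y 2.4341 (then +1.0353 / +3.8637)
    (3,4) via x @ 0.2588
    (2,4) via x @ 1.2941
    (1,4) via x @ 2.3294
    (1,3) via y @ 2.4341
    (0,3) via x @ 3.3646  # hit
  → r_1 = 3.3646
beam 2: φ=0°, α=285°
  direction (0.2588, -0.9659); cell (4,4); t to first gridline: x 2.8978, y 0.6522 (then +3.8637 / +1.0353)
    (4,3) via y @ 0.6522
    (4,2) via y @ 1.6875
    (4,1) via y @ 2.7228
    (5,1) via x @ 2.8978
    (5,0) via y @ 3.7581  # hit
  → r_2 = 3.7581
beam 3: φ=90°, α=15°
  direction (0.9659, 0.2588); cell (4,4); t to first gridline: x 0.7765, y 1.4296 (then +1.0353 / +3.8637)
    (5,4) via x @ 0.7765  # hit
  → r_3 = 0.7765

ranges = [3.3646, 3.7581, 0.7765]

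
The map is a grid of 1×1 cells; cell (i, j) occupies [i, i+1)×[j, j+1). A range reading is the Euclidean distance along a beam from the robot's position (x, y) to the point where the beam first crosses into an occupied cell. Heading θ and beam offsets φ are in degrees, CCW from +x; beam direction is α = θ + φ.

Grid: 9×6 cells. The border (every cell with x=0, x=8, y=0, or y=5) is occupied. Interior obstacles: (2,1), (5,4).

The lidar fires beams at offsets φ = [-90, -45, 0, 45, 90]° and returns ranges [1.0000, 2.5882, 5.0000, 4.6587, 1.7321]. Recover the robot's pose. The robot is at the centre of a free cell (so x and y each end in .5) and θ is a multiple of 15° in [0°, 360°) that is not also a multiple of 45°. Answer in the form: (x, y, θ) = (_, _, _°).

Candidates: 26 free-cell centres × 16 headings = 416 poses. Raycast each; keep the one whose scan matches to 4 dp.
  (7.5, 1.5, 195°): beam 1 = 3.6235 ≠ 1.0000 ✗
  (7.5, 3.5, 75°): beam 1 = 0.5176 ≠ 1.0000 ✗
  (7.5, 4.5, 300°): beam 1 = 5.1962 ≠ 1.0000 ✗
  (7.5, 1.5, 165°): beam 1 = 1.9319 ≠ 1.0000 ✗
  …
  (7.5, 2.5, 150°): r_1=1.0000, r_2=2.5882, r_3=5.0000, r_4=4.6587, r_5=1.7321 — all match ✓
No second candidate reproduces the full scan.

(x, y, θ) = (7.5, 2.5, 150°)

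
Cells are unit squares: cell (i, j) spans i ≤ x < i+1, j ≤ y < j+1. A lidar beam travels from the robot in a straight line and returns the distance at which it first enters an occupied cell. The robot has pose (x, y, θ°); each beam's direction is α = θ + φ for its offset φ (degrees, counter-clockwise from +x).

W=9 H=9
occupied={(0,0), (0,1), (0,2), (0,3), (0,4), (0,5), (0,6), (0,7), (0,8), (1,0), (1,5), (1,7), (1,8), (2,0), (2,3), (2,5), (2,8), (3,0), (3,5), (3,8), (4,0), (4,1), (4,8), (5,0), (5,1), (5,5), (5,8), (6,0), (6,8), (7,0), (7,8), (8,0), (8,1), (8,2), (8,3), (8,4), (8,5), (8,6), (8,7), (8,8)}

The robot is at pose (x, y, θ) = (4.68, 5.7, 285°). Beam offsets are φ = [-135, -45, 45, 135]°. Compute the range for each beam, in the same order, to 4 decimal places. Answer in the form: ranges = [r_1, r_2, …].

beam 1: φ=-135°, α=150°
  d=(-0.8660,0.5000)  start (4,5)  tX=0.7852 tY=0.6000  stride 1/|dx|=1.1547 1/|dy|=2.0000
    cross y-line → (4,6), t=0.6000
    cross x-line → (3,6), t=0.7852
    cross x-line → (2,6), t=1.9399
    cross y-line → (2,7), t=2.6000
    cross x-line → (1,7), t=3.0946 (wall)
  → r_1 = 3.0946
beam 2: φ=-45°, α=240°
  d=(-0.5000,-0.8660)  start (4,5)  tX=1.3600 tY=0.8083  stride 1/|dx|=2.0000 1/|dy|=1.1547
    cross y-line → (4,4), t=0.8083
    cross x-line → (3,4), t=1.3600
    cross y-line → (3,3), t=1.9630
    cross y-line → (3,2), t=3.1177
    cross x-line → (2,2), t=3.3600
    cross y-line → (2,1), t=4.2724
    cross x-line → (1,1), t=5.3600
    cross y-line → (1,0), t=5.4271 (wall)
  → r_2 = 5.4271
beam 3: φ=45°, α=330°
  d=(0.8660,-0.5000)  start (4,5)  tX=0.3695 tY=1.4000  stride 1/|dx|=1.1547 1/|dy|=2.0000
    cross x-line → (5,5), t=0.3695 (wall)
  → r_3 = 0.3695
beam 4: φ=135°, α=60°
  d=(0.5000,0.8660)  start (4,5)  tX=0.6400 tY=0.3464  stride 1/|dx|=2.0000 1/|dy|=1.1547
    cross y-line → (4,6), t=0.3464
    cross x-line → (5,6), t=0.6400
    cross y-line → (5,7), t=1.5011
    cross x-line → (6,7), t=2.6400
    cross y-line → (6,8), t=2.6558 (wall)
  → r_4 = 2.6558

ranges = [3.0946, 5.4271, 0.3695, 2.6558]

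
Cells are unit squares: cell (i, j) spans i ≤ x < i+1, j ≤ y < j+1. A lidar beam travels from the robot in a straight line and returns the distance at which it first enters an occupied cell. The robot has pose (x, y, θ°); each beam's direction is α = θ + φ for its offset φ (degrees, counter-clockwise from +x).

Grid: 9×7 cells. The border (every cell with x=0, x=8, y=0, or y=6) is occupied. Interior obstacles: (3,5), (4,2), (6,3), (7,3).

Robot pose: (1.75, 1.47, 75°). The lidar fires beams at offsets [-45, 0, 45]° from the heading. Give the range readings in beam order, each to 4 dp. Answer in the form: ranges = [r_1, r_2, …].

ranges = [2.5981, 4.6898, 1.5000]

beam 1: φ=-45°, α=30°
  d=(0.8660,0.5000)  start (1,1)  tX=0.2887 tY=1.0600  stride 1/|dx|=1.1547 1/|dy|=2.0000
    cross x-line → (2,1), t=0.2887
    cross y-line → (2,2), t=1.0600
    cross x-line → (3,2), t=1.4434
    cross x-line → (4,2), t=2.5981 (wall)
  → r_1 = 2.5981
beam 2: φ=0°, α=75°
  d=(0.2588,0.9659)  start (1,1)  tX=0.9659 tY=0.5487  stride 1/|dx|=3.8637 1/|dy|=1.0353
    cross y-line → (1,2), t=0.5487
    cross x-line → (2,2), t=0.9659
    cross y-line → (2,3), t=1.5840
    cross y-line → (2,4), t=2.6192
    cross y-line → (2,5), t=3.6545
    cross y-line → (2,6), t=4.6898 (wall)
  → r_2 = 4.6898
beam 3: φ=45°, α=120°
  d=(-0.5000,0.8660)  start (1,1)  tX=1.5000 tY=0.6120  stride 1/|dx|=2.0000 1/|dy|=1.1547
    cross y-line → (1,2), t=0.6120
    cross x-line → (0,2), t=1.5000 (wall)
  → r_3 = 1.5000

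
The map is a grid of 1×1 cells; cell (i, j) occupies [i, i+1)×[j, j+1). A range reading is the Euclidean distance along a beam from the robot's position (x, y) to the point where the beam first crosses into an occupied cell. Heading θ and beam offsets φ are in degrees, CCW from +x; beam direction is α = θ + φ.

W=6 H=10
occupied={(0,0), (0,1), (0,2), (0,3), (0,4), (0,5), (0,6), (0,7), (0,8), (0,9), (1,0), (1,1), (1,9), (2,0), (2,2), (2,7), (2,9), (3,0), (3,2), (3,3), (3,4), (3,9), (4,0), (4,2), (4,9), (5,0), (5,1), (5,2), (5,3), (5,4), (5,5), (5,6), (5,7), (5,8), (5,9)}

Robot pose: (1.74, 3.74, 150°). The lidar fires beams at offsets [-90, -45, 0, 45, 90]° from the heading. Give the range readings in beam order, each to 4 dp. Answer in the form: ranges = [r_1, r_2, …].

beam 1: φ=-90°, α=60°
  direction (0.5000, 0.8660); cell (1,3); t to first gridline: x 0.5200, y 0.3002 (then +2.0000 / +1.1547)
    (1,4) via y @ 0.3002
    (2,4) via x @ 0.5200
    (2,5) via y @ 1.4549
    (3,5) via x @ 2.5200
    (3,6) via y @ 2.6096
    (3,7) via y @ 3.7643
    (4,7) via x @ 4.5200
    (4,8) via y @ 4.9190
    (4,9) via y @ 6.0737  # hit
  → r_1 = 6.0737
beam 2: φ=-45°, α=105°
  direction (-0.2588, 0.9659); cell (1,3); t to first gridline: x 2.8591, y 0.2692 (then +3.8637 / +1.0353)
    (1,4) via y @ 0.2692
    (1,5) via y @ 1.3044
    (1,6) via y @ 2.3397
    (0,6) via x @ 2.8591  # hit
  → r_2 = 2.8591
beam 3: φ=0°, α=150°
  direction (-0.8660, 0.5000); cell (1,3); t to first gridline: x 0.8545, y 0.5200 (then +1.1547 / +2.0000)
    (1,4) via y @ 0.5200
    (0,4) via x @ 0.8545  # hit
  → r_3 = 0.8545
beam 4: φ=45°, α=195°
  direction (-0.9659, -0.2588); cell (1,3); t to first gridline: x 0.7661, y 2.8591 (then +1.0353 / +3.8637)
    (0,3) via x @ 0.7661  # hit
  → r_4 = 0.7661
beam 5: φ=90°, α=240°
  direction (-0.5000, -0.8660); cell (1,3); t to first gridline: x 1.4800, y 0.8545 (then +2.0000 / +1.1547)
    (1,2) via y @ 0.8545
    (0,2) via x @ 1.4800  # hit
  → r_5 = 1.4800

ranges = [6.0737, 2.8591, 0.8545, 0.7661, 1.4800]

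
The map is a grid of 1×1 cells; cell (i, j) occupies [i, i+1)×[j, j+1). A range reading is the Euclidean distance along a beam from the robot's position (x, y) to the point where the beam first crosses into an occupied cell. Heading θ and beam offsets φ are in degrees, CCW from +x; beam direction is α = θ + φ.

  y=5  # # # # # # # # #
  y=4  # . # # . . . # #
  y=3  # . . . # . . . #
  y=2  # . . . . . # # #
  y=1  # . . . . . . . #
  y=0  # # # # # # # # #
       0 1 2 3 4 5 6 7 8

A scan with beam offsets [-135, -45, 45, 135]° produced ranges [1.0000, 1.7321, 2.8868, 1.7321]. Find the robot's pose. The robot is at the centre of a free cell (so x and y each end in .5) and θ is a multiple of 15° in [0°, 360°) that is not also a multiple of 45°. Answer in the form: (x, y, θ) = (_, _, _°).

Candidates: 22 free-cell centres × 16 headings = 352 poses. Raycast each; keep the one whose scan matches to 4 dp.
  (5.5, 1.5, 15°): beam 1 = 0.5774 ≠ 1.0000 ✗
  (7.5, 3.5, 30°): beam 1 = 0.5176 ≠ 1.0000 ✗
  (7.5, 3.5, 210°): beam 1 = 0.5176 ≠ 1.0000 ✗
  (1.5, 4.5, 30°): beam 1 = 1.9319 ≠ 1.0000 ✗
  …
  (3.5, 2.5, 165°): r_1=1.0000, r_2=1.7321, r_3=2.8868, r_4=1.7321 — all match ✓
No second candidate reproduces the full scan.

(x, y, θ) = (3.5, 2.5, 165°)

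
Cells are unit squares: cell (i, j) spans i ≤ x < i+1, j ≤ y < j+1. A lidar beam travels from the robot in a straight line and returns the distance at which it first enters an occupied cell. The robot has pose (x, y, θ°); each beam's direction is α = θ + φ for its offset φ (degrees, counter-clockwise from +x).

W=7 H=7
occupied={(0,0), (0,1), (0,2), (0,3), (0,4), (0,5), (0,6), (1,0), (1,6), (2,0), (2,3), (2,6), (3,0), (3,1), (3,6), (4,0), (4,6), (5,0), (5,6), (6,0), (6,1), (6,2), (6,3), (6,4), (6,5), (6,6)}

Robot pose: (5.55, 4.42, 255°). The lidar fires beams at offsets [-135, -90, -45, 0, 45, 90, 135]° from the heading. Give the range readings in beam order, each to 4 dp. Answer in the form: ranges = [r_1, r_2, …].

beam 1: φ=-135°, α=120°
  dir = (cos 120°, sin 120°) = (-0.5000, 0.8660); from cell (5,4)
  next x-line at t=1.1000, next y-line at t=0.6697; Δt_x=2.0000, Δt_y=1.1547
    y: enter (5,5) at t=0.6697
    x: enter (4,5) at t=1.1000
    y: enter (4,6) at t=1.8244 ← occupied
  → r_1 = 1.8244
beam 2: φ=-90°, α=165°
  dir = (cos 165°, sin 165°) = (-0.9659, 0.2588); from cell (5,4)
  next x-line at t=0.5694, next y-line at t=2.2409; Δt_x=1.0353, Δt_y=3.8637
    x: enter (4,4) at t=0.5694
    x: enter (3,4) at t=1.6047
    y: enter (3,5) at t=2.2409
    x: enter (2,5) at t=2.6400
    x: enter (1,5) at t=3.6752
    x: enter (0,5) at t=4.7105 ← occupied
  → r_2 = 4.7105
beam 3: φ=-45°, α=210°
  dir = (cos 210°, sin 210°) = (-0.8660, -0.5000); from cell (5,4)
  next x-line at t=0.6351, next y-line at t=0.8400; Δt_x=1.1547, Δt_y=2.0000
    x: enter (4,4) at t=0.6351
    y: enter (4,3) at t=0.8400
    x: enter (3,3) at t=1.7898
    y: enter (3,2) at t=2.8400
    x: enter (2,2) at t=2.9445
    x: enter (1,2) at t=4.0992
    y: enter (1,1) at t=4.8400
    x: enter (0,1) at t=5.2539 ← occupied
  → r_3 = 5.2539
beam 4: φ=0°, α=255°
  dir = (cos 255°, sin 255°) = (-0.2588, -0.9659); from cell (5,4)
  next x-line at t=2.1250, next y-line at t=0.4348; Δt_x=3.8637, Δt_y=1.0353
    y: enter (5,3) at t=0.4348
    y: enter (5,2) at t=1.4701
    x: enter (4,2) at t=2.1250
    y: enter (4,1) at t=2.5054
    y: enter (4,0) at t=3.5406 ← occupied
  → r_4 = 3.5406
beam 5: φ=45°, α=300°
  dir = (cos 300°, sin 300°) = (0.5000, -0.8660); from cell (5,4)
  next x-line at t=0.9000, next y-line at t=0.4850; Δt_x=2.0000, Δt_y=1.1547
    y: enter (5,3) at t=0.4850
    x: enter (6,3) at t=0.9000 ← occupied
  → r_5 = 0.9000
beam 6: φ=90°, α=345°
  dir = (cos 345°, sin 345°) = (0.9659, -0.2588); from cell (5,4)
  next x-line at t=0.4659, next y-line at t=1.6228; Δt_x=1.0353, Δt_y=3.8637
    x: enter (6,4) at t=0.4659 ← occupied
  → r_6 = 0.4659
beam 7: φ=135°, α=30°
  dir = (cos 30°, sin 30°) = (0.8660, 0.5000); from cell (5,4)
  next x-line at t=0.5196, next y-line at t=1.1600; Δt_x=1.1547, Δt_y=2.0000
    x: enter (6,4) at t=0.5196 ← occupied
  → r_7 = 0.5196

ranges = [1.8244, 4.7105, 5.2539, 3.5406, 0.9000, 0.4659, 0.5196]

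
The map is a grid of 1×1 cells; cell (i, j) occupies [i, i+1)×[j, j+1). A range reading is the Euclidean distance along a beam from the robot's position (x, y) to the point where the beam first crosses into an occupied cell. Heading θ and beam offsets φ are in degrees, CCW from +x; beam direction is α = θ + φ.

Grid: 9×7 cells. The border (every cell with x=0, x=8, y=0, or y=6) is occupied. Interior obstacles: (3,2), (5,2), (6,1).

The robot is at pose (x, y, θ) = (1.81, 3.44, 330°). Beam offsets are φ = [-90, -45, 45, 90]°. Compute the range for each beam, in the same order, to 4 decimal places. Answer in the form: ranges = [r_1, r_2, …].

ranges = [1.6200, 2.5261, 6.4084, 2.9560]

beam 1: φ=-90°, α=240°
  cosα=-0.5000 sinα=-0.8660 | (1,3) | tMaxX 1.6200 tMaxY 0.5081 | tΔX 2.0000 tΔY 1.1547
    t=0.5081 [y] (1,2)
    t=1.6200 [x] (0,2) — stop
  → r_1 = 1.6200
beam 2: φ=-45°, α=285°
  cosα=0.2588 sinα=-0.9659 | (1,3) | tMaxX 0.7341 tMaxY 0.4555 | tΔX 3.8637 tΔY 1.0353
    t=0.4555 [y] (1,2)
    t=0.7341 [x] (2,2)
    t=1.4908 [y] (2,1)
    t=2.5261 [y] (2,0) — stop
  → r_2 = 2.5261
beam 3: φ=45°, α=15°
  cosα=0.9659 sinα=0.2588 | (1,3) | tMaxX 0.1967 tMaxY 2.1637 | tΔX 1.0353 tΔY 3.8637
    t=0.1967 [x] (2,3)
    t=1.2320 [x] (3,3)
    t=2.1637 [y] (3,4)
    t=2.2673 [x] (4,4)
    t=3.3025 [x] (5,4)
    t=4.3378 [x] (6,4)
    t=5.3731 [x] (7,4)
    t=6.0274 [y] (7,5)
    t=6.4084 [x] (8,5) — stop
  → r_3 = 6.4084
beam 4: φ=90°, α=60°
  cosα=0.5000 sinα=0.8660 | (1,3) | tMaxX 0.3800 tMaxY 0.6466 | tΔX 2.0000 tΔY 1.1547
    t=0.3800 [x] (2,3)
    t=0.6466 [y] (2,4)
    t=1.8013 [y] (2,5)
    t=2.3800 [x] (3,5)
    t=2.9560 [y] (3,6) — stop
  → r_4 = 2.9560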